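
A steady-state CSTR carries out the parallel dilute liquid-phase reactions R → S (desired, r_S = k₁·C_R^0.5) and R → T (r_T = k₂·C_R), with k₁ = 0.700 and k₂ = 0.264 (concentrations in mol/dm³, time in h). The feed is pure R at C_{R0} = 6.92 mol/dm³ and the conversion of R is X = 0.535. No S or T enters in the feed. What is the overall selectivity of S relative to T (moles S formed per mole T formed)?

Exit C_R = C_{R0}(1−X) = 6.92×0.465 = 3.218 mol/dm³.
A CSTR operates uniformly at the exit composition, giving r_S = 1.256 and r_T = 0.8495 (each k·C_R^n at C_R = 3.218).
Overall selectivity = C_S/C_T = r_Sτ/(r_Tτ) = r_S/r_T = 1.48.

1.48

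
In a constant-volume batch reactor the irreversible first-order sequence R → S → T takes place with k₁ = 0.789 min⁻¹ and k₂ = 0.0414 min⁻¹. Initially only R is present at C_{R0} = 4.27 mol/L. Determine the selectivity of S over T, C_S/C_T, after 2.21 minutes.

16.7

Solving the coupled first-order balances gives C_S(t) = [k₁/(k₂−k₁)]·C_{R0}·(e^(−k₁t) − e^(−k₂t)).
e^(−k₁t) = e^(−0.789×2.21) = e^(−1.744) = 0.1749; e^(−k₂t) = e^(−0.09149) = 0.9126.
C_S = 0.789×4.27/(0.0414−0.789) × (0.1749−0.9126) = (-4.506)×(-0.7377) = 3.324 mol/L.
C_R = C_{R0}e^(−k₁t) = 0.7467 mol/L, so C_T = C_{R0}−C_R−C_S = 0.1989 mol/L; C_S/C_T = 16.7.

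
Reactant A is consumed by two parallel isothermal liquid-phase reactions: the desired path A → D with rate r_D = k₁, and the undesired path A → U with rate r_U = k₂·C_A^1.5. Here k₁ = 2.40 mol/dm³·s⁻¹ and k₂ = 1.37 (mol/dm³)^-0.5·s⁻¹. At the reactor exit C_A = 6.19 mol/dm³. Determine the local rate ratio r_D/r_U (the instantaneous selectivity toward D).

0.114

S_{D/U} = r_D/r_U = (k₁)/(k₂·C_A^1.5) = (k₁/k₂)·C_A^-1.5.
= (2.40) / (1.37×6.190^1.5) = 2.400/21.10 = 0.114.
The undesired path is higher order in A, so low C_A (CSTR or dilute feed) favours D.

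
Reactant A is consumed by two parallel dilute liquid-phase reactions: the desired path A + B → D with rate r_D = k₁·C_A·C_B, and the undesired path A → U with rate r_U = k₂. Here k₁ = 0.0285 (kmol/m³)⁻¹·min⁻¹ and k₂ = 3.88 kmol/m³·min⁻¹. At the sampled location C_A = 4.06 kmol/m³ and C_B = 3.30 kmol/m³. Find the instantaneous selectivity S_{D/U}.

S_{D/U} = r_D/r_U = (k₁·C_A·C_B)/(k₂) = (k₁/k₂)·C_A·C_B.
= (0.0285×4.060×3.300) / (3.88) = 0.3818/3.880 = 0.0984.
Since the desired path is higher order in A, keeping C_A high (PFR or concentrated feed) favours D.

0.0984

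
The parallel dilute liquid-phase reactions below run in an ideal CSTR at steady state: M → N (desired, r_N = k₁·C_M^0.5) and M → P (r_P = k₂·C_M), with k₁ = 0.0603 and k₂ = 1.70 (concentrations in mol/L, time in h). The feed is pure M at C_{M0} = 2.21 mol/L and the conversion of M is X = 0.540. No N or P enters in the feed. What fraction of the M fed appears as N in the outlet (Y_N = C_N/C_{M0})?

0.0184

Exit C_M = C_{M0}(1−X) = 2.21×0.460 = 1.017 mol/L.
In a CSTR the entire volume is at exit conditions, so r_N = 0.0603×1.017^0.5 = 0.06080 and r_P = 1.70×1.017 = 1.728.
Fraction of consumed M going to N: r_N/(r_N+r_P) = 0.03398.
C_N = 0.03398·C_{M0}·X = 0.03398×2.21×0.540 = 0.0406 mol/L; Y_N = C_N/C_{M0} = 0.0184.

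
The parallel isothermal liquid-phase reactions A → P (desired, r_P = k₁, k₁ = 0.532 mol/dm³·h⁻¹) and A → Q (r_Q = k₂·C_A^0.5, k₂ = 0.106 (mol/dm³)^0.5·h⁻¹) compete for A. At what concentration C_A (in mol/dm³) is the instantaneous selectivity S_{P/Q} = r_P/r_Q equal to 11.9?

0.178 mol/dm³

S_{P/Q} = (k₁/k₂)·C_A^-0.5 ⇒ C_A = (S·k₂/k₁)^(-2).
= (11.9×0.106/0.532)^(-2) = (2.371)^(-2) = 0.178 mol/dm³.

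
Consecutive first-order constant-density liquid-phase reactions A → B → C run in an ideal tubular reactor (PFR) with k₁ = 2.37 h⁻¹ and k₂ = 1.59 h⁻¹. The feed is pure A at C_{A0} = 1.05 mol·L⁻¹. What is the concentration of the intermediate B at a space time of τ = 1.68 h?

0.161 mol·L⁻¹

For first-order series with pure A initially, C_B(τ) = k₁C_{A0}/(k₂−k₁)·(e^(−k₁τ) − e^(−k₂τ)).
e^(−k₁τ) = e^(−2.37×1.68) = e^(−3.982) = 0.01866; e^(−k₂τ) = e^(−2.671) = 0.06917.
C_B = 2.37×1.05/(1.59−2.37) × (0.01866−0.06917) = (-3.190)×(-0.05051) = 0.1612 mol·L⁻¹.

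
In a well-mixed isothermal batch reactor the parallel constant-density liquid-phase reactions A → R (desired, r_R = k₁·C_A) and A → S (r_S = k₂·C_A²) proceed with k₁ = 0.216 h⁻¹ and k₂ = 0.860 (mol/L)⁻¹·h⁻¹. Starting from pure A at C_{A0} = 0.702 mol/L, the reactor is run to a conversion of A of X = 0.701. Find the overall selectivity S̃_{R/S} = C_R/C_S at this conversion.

0.589

C_A = C_{A0}(1−X) = 0.2099 mol/L.
Along a PFR/batch, dC_R/dC_A = −r_R/(r_R+r_S) = −k₁/(k₁+k₂·C_A).
Integrating from C_{A0} to C_A: C_R = (0.216/0.860)·ln[(0.216+0.860·0.702)/(0.216+0.860·0.210)] = 0.2512·ln(0.8197/0.3965) = 0.1824 mol/L.
C_S = (C_{A0}−C_A)−C_R = 0.3097 mol/L; S̃_{R/S} = 0.1824/0.3097 = 0.589.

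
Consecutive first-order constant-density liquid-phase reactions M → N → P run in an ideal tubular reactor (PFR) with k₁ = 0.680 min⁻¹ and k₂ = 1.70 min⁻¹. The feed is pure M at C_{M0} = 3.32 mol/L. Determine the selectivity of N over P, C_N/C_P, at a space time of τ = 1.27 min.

0.545

Solving the coupled first-order balances gives C_N(τ) = [k₁/(k₂−k₁)]·C_{M0}·(e^(−k₁τ) − e^(−k₂τ)).
e^(−k₁τ) = e^(−0.680×1.27) = e^(−0.8636) = 0.4216; e^(−k₂τ) = e^(−2.159) = 0.1154.
C_N = 0.680×3.32/(1.70−0.680) × (0.4216−0.1154) = 2.213×0.3062 = 0.6777 mol/L.
C_M = C_{M0}e^(−k₁τ) = 1.400 mol/L, so C_P = C_{M0}−C_M−C_N = 1.242 mol/L; C_N/C_P = 0.545.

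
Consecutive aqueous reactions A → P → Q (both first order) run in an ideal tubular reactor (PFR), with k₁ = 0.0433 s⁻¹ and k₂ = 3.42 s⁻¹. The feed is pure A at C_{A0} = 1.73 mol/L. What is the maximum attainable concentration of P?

Evaluating C_P at τ_opt = ln(k₂/k₁)/(k₂−k₁) gives C_{P,max}/C_{A0} = (k₁/k₂)^[k₂/(k₂−k₁)].
= (0.0433/3.42)^(3.42/(3.42−0.0433)) = (0.01266)^(1.013) = 0.01197.
C_{P,max} = 0.01197×1.73 = 0.0207 mol/L.

0.0207 mol/L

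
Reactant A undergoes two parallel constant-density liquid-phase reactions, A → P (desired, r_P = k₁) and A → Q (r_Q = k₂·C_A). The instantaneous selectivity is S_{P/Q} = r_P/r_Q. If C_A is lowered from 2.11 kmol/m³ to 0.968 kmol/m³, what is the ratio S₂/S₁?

S_{P/Q} = (k₁/k₂)·C_A⁻¹, so S₂/S₁ = (C_{A,2}/C_{A,1})⁻¹.
= 2.11/0.968 = 2.18.
Selectivity toward P rises as C_A falls — low-concentration operation is favoured.

2.18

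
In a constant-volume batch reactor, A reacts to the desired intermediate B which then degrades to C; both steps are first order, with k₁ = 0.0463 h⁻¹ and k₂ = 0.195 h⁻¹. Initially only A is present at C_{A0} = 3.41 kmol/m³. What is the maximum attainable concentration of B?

For a first-order series the maximum intermediate yield is C_{B,max}/C_{A0} = (k₁/k₂)^[k₂/(k₂−k₁)].
= (0.0463/0.195)^(0.195/(0.195−0.0463)) = (0.2374)^(1.311) = 0.1517.
C_{B,max} = 0.1517×3.41 = 0.517 kmol/m³.

0.517 kmol/m³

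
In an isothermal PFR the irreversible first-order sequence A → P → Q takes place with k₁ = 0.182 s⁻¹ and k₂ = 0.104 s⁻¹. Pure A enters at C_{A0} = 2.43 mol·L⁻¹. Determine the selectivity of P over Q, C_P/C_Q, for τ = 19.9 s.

0.313

Solving the coupled first-order balances gives C_P(τ) = [k₁/(k₂−k₁)]·C_{A0}·(e^(−k₁τ) − e^(−k₂τ)).
e^(−k₁τ) = e^(−0.182×19.9) = e^(−3.622) = 0.02673; e^(−k₂τ) = e^(−2.070) = 0.1262.
C_P = 0.182×2.43/(0.104−0.182) × (0.02673−0.1262) = (-5.670)×(-0.09950) = 0.5642 mol·L⁻¹.
C_A = C_{A0}e^(−k₁τ) = 0.06496 mol·L⁻¹, so C_Q = C_{A0}−C_A−C_P = 1.801 mol·L⁻¹; C_P/C_Q = 0.313.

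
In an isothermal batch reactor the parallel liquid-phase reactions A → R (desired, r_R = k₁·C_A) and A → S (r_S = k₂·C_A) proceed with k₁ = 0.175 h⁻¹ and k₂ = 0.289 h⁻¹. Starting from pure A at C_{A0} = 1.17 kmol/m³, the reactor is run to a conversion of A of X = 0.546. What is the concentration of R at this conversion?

C_A = C_{A0}(1−X) = 0.5312 kmol/m³.
Both paths are first order in A, so the instantaneous fraction to R is constant: dC_R/d(−C_A) = k₁/(k₁+k₂) = 0.3772.
C_R = 0.3772·(C_{A0}−C_A) = 0.3772×0.6388 = 0.241 kmol/m³.

0.241 kmol/m³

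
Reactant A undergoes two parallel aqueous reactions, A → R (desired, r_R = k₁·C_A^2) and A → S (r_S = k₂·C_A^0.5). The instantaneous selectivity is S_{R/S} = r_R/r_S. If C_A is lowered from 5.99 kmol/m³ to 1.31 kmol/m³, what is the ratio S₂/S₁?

S_{R/S} = (k₁/k₂)·C_A^1.5, so S₂/S₁ = (C_{A,2}/C_{A,1})^1.5.
= (1.31/5.99)^1.5 = (0.2187)^1.5 = 0.102.
Selectivity toward R falls as C_A falls — high-concentration operation is favoured.

0.102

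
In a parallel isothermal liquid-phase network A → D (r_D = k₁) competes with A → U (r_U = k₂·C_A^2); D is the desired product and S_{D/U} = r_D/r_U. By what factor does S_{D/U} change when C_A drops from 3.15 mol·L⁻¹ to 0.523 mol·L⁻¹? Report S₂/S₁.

S_{D/U} = (k₁/k₂)·C_A^-2, so S₂/S₁ = (C_{A,2}/C_{A,1})^-2.
= (0.523/3.15)^(-2) = (0.1660)^(-2) = 36.3.
Selectivity toward D rises as C_A falls — low-concentration operation is favoured.

36.3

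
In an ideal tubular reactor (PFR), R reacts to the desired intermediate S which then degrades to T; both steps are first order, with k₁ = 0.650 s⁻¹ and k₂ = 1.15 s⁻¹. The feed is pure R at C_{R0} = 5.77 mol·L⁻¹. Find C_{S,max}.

1.55 mol·L⁻¹

Evaluating C_S at τ_opt = ln(k₂/k₁)/(k₂−k₁) gives C_{S,max}/C_{R0} = (k₁/k₂)^[k₂/(k₂−k₁)].
= (0.650/1.15)^(1.15/(1.15−0.650)) = (0.5652)^(2.300) = 0.2692.
C_{S,max} = 0.2692×5.77 = 1.55 mol·L⁻¹.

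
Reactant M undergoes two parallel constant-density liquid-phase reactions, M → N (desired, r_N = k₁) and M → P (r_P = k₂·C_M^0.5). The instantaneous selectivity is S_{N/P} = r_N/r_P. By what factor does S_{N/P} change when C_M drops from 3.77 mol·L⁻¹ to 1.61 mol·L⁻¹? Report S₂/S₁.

S_{N/P} = (k₁/k₂)·C_M^-0.5, so S₂/S₁ = (C_{M,2}/C_{M,1})^-0.5.
= (1.61/3.77)^(-0.5) = (0.4271)^(-0.5) = 1.53.

1.53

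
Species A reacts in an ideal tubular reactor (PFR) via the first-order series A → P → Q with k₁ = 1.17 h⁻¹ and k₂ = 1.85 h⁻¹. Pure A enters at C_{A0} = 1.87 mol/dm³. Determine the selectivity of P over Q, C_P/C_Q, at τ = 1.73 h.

0.221

For first-order series with pure A initially, C_P(τ) = k₁C_{A0}/(k₂−k₁)·(e^(−k₁τ) − e^(−k₂τ)).
e^(−k₁τ) = e^(−1.17×1.73) = e^(−2.024) = 0.1321; e^(−k₂τ) = e^(−3.200) = 0.04074.
C_P = 1.17×1.87/(1.85−1.17) × (0.1321−0.04074) = 3.217×0.09137 = 0.2940 mol/dm³.
C_A = C_{A0}e^(−k₁τ) = 0.2471 mol/dm³, so C_Q = C_{A0}−C_A−C_P = 1.329 mol/dm³; C_P/C_Q = 0.221.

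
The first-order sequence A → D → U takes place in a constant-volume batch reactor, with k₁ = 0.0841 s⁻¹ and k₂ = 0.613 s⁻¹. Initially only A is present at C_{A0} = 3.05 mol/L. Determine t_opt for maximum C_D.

3.76 s

For first-order series the maximum of C_D occurs at t_opt = ln(k₂/k₁)/(k₂−k₁).
= ln(0.613/0.0841)/(0.613−0.0841) = ln(7.289)/0.5289 = 1.986/0.5289 = 3.76 s.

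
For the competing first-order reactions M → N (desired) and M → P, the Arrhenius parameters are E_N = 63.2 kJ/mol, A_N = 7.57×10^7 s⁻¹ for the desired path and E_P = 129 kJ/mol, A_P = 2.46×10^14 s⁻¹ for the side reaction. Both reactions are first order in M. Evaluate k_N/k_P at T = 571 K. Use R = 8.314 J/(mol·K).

With equal orders, S_{N/P} = k_N/k_P = (A_N/A_P)·exp[(E_P−E_N)/(RT)].
(E_P−E_N)/(RT) = (129−63.2)×10³/(8.314×571) = 65800/4747 = 13.86.
k_N/k_P = (7.57×10^7/2.46×10^14)·exp(13.86) = 3.077×10^-7 × 1.046×10^6 = 0.322.

0.322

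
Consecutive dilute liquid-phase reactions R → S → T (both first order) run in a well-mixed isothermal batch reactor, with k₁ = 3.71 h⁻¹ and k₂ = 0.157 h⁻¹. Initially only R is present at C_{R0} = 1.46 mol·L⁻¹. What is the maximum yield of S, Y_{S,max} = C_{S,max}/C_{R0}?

0.870

Evaluating C_S at t_opt = ln(k₂/k₁)/(k₂−k₁) gives C_{S,max}/C_{R0} = (k₁/k₂)^[k₂/(k₂−k₁)].
= (3.71/0.157)^(0.157/(0.157−3.71)) = (23.63)^(-0.04419) = 0.8696.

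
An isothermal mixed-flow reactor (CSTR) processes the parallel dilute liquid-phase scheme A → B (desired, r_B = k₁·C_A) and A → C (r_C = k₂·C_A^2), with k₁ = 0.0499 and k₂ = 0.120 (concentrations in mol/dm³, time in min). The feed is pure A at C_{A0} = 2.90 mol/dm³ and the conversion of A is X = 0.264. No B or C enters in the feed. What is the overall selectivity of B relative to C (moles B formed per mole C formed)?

Exit C_A = C_{A0}(1−X) = 2.90×0.736 = 2.134 mol/dm³.
Rates in a CSTR are evaluated at the outlet concentration: r_B = 0.0499×2.134 = 0.1065, r_C = 0.120×2.134^2 = 0.5467.
Overall selectivity = C_B/C_C = r_Bτ/(r_Cτ) = r_B/r_C = 0.195.

0.195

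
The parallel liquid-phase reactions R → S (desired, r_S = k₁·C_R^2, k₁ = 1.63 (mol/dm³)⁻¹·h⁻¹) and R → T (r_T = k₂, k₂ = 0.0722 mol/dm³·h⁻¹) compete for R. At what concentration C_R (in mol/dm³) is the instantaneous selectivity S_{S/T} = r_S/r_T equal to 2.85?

0.355 mol/dm³

S_{S/T} = (k₁/k₂)·C_R^2 ⇒ C_R = (S·k₂/k₁)^(0.5).
= (2.85×0.0722/1.63)^(0.5) = (0.1262)^(0.5) = 0.355 mol/dm³.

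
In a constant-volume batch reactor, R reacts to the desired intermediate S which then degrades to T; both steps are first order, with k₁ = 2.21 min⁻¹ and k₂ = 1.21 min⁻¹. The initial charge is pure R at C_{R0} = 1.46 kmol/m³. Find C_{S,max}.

For a first-order series the maximum intermediate yield is C_{S,max}/C_{R0} = (k₁/k₂)^[k₂/(k₂−k₁)].
= (2.21/1.21)^(1.21/(1.21−2.21)) = (1.826)^(-1.210) = 0.4825.
C_{S,max} = 0.4825×1.46 = 0.704 kmol/m³.

0.704 kmol/m³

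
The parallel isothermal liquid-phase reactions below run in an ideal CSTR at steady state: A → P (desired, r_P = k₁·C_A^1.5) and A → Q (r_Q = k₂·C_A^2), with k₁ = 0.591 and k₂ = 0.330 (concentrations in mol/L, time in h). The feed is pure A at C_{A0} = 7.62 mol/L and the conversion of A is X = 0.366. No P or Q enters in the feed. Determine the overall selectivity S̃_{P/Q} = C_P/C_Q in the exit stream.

Exit C_A = C_{A0}(1−X) = 7.62×0.634 = 4.831 mol/L.
In a CSTR the entire volume is at exit conditions, so r_P = 0.591×4.831^1.5 = 6.276 and r_Q = 0.330×4.831^2 = 7.702.
Overall selectivity = C_P/C_Q = r_Pτ/(r_Qτ) = r_P/r_Q = 0.815.

0.815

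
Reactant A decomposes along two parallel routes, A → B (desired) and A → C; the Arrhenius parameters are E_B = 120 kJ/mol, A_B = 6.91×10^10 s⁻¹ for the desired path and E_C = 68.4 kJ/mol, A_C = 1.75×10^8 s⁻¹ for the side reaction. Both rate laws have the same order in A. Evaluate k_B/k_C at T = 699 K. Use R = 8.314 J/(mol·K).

0.0550

k_B/k_C = (A_B/A_C)·exp[−(E_B−E_C)/(RT)] = (A_B/A_C)·exp[(E_C−E_B)/(RT)].
(E_C−E_B)/(RT) = (68.4−120)×10³/(8.314×699) = -51600/5811 = -8.879.
k_B/k_C = (6.91×10^10/1.75×10^8)·exp(-8.879) = 394.9 × 1.393×10^-4 = 0.0550.
Since E_B > E_C, raising the temperature improves selectivity toward B.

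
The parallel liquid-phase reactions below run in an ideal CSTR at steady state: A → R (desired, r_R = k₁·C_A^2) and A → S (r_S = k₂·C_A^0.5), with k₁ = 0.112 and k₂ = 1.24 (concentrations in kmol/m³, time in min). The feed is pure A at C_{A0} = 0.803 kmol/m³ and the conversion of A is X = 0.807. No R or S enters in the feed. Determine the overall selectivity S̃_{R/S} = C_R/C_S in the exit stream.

Exit C_A = C_{A0}(1−X) = 0.803×0.193 = 0.1550 kmol/m³.
In a CSTR the entire volume is at exit conditions, so r_R = 0.112×0.1550^2 = 0.002690 and r_S = 1.24×0.1550^0.5 = 0.4882.
Overall selectivity = C_R/C_S = r_Rτ/(r_Sτ) = r_R/r_S = 0.00551.

0.00551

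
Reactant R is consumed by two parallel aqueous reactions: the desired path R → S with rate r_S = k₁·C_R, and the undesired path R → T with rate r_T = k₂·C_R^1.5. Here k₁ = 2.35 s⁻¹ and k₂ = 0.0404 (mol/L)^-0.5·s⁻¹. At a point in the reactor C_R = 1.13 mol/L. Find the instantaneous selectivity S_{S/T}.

54.7

S_{S/T} = r_S/r_T = (k₁·C_R)/(k₂·C_R^1.5) = (k₁/k₂)·C_R^-0.5.
= (2.35×1.130) / (0.0404×1.130^1.5) = 2.655/0.04853 = 54.7.
The undesired path is higher order in R, so low C_R (CSTR or dilute feed) favours S.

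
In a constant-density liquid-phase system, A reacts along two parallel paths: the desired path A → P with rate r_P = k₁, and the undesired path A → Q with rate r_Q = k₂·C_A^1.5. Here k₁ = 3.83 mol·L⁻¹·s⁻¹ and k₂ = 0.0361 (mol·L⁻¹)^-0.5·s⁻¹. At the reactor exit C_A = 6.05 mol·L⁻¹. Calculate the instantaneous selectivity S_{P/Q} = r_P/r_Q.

S_{P/Q} = r_P/r_Q = (k₁)/(k₂·C_A^1.5) = (k₁/k₂)·C_A^-1.5.
= (3.83) / (0.0361×6.050^1.5) = 3.830/0.5372 = 7.13.
The undesired path is higher order in A, so low C_A (CSTR or dilute feed) favours P.

7.13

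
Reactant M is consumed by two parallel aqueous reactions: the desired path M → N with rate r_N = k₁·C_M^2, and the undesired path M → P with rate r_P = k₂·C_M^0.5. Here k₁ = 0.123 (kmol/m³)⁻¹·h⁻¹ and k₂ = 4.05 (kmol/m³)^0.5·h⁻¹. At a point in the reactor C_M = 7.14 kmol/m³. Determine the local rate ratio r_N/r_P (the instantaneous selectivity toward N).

0.579

S_{N/P} = r_N/r_P = (k₁·C_M^2)/(k₂·C_M^0.5) = (k₁/k₂)·C_M^1.5.
= (0.123×7.140^2) / (4.05×7.140^0.5) = 6.270/10.82 = 0.579.
Since the desired path is higher order in M, keeping C_M high (PFR or concentrated feed) favours N.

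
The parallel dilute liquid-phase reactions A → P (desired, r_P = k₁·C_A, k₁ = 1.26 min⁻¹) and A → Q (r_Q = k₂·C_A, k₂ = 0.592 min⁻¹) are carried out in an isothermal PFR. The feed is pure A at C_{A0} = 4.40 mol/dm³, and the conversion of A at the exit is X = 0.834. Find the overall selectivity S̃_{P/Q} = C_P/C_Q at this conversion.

2.13

C_A = C_{A0}(1−X) = 0.7304 mol/dm³.
Both paths are first order in A, so the instantaneous fraction to P is constant: dC_P/d(−C_A) = k₁/(k₁+k₂) = 0.6803.
C_P = 0.6803·(C_{A0}−C_A) = 0.6803×3.670 = 2.50 mol/dm³.
C_Q = (C_{A0}−C_A)−C_P = 1.173 mol/dm³; S̃_{P/Q} = 2.497/1.173 = 2.13.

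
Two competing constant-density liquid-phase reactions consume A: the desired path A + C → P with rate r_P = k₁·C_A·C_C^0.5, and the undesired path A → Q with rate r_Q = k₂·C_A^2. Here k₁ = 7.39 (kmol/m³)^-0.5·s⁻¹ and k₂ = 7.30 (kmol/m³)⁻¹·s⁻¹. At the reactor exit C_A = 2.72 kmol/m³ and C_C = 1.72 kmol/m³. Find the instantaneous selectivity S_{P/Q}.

0.488

S_{P/Q} = r_P/r_Q = (k₁·C_A·C_C^0.5)/(k₂·C_A^2) = (k₁/k₂)·C_A⁻¹·C_C^0.5.
= (7.39×2.720×1.720^0.5) / (7.30×2.720^2) = 26.36/54.01 = 0.488.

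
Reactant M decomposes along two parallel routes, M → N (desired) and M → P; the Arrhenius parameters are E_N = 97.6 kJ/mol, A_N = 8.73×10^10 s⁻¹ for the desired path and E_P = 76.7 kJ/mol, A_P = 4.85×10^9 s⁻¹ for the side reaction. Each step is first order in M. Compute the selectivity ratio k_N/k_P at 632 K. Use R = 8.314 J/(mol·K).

k_N/k_P = (A_N/A_P)·exp[−(E_N−E_P)/(RT)] = (A_N/A_P)·exp[(E_P−E_N)/(RT)].
(E_P−E_N)/(RT) = (76.7−97.6)×10³/(8.314×632) = -20900/5254 = -3.978.
k_N/k_P = (8.73×10^10/4.85×10^9)·exp(-3.978) = 18.00 × 0.01873 = 0.337.
Since E_N > E_P, raising the temperature improves selectivity toward N.

0.337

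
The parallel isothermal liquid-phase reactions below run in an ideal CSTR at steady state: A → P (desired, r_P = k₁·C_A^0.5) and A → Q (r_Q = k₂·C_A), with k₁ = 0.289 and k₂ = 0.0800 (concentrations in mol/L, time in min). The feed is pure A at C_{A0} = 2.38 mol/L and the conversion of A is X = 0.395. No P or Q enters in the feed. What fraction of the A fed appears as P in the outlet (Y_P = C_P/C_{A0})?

Exit C_A = C_{A0}(1−X) = 2.38×0.605 = 1.440 mol/L.
Rates in a CSTR are evaluated at the outlet concentration: r_P = 0.289×1.440^0.5 = 0.3468, r_Q = 0.0800×1.440 = 0.1152.
Fraction of consumed A going to P: r_P/(r_P+r_Q) = 0.7507.
C_P = 0.7507·C_{A0}·X = 0.7507×2.38×0.395 = 0.706 mol/L; Y_P = C_P/C_{A0} = 0.297.

0.297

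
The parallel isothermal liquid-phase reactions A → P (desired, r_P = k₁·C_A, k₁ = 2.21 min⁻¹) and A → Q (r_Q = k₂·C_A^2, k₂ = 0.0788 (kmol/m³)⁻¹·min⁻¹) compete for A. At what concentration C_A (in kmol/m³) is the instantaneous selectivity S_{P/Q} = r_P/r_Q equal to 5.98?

4.69 kmol/m³

S_{P/Q} = (k₁/k₂)·C_A⁻¹ ⇒ C_A = (S·k₂/k₁)^(-1).
= (5.98×0.0788/2.21)^(-1) = (0.2132)^(-1) = 4.69 kmol/m³.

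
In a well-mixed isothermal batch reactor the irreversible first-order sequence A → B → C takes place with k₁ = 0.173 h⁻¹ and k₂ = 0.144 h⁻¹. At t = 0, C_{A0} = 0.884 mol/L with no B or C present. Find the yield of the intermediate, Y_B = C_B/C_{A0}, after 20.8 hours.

For first-order series with pure A initially, C_B(t) = k₁C_{A0}/(k₂−k₁)·(e^(−k₁t) − e^(−k₂t)).
e^(−k₁t) = e^(−0.173×20.8) = e^(−3.598) = 0.02737; e^(−k₂t) = e^(−2.995) = 0.05003.
C_B = 0.173×0.884/(0.144−0.173) × (0.02737−0.05003) = (-5.274)×(-0.02266) = 0.1195 mol/L.
Y_B = C_B/C_{A0} = 0.1195/0.884 = 0.135.

0.135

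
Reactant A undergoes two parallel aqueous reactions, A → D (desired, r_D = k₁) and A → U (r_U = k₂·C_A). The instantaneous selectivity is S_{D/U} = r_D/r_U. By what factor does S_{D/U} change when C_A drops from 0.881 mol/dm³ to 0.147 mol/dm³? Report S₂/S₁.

5.99

S_{D/U} = (k₁/k₂)·C_A⁻¹, so S₂/S₁ = (C_{A,2}/C_{A,1})⁻¹.
= 0.881/0.147 = 5.99.
Selectivity toward D rises as C_A falls — low-concentration operation is favoured.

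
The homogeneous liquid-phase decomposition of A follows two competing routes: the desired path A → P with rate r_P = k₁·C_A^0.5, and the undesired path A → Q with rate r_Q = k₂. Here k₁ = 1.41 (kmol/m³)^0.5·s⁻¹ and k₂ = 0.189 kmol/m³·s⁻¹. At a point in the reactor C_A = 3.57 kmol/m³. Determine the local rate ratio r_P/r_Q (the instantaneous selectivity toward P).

14.1

S_{P/Q} = r_P/r_Q = (k₁·C_A^0.5)/(k₂) = (k₁/k₂)·C_A^0.5.
= (1.41×3.570^0.5) / (0.189) = 2.664/0.1890 = 14.1.
Since the desired path is higher order in A, keeping C_A high (PFR or concentrated feed) favours P.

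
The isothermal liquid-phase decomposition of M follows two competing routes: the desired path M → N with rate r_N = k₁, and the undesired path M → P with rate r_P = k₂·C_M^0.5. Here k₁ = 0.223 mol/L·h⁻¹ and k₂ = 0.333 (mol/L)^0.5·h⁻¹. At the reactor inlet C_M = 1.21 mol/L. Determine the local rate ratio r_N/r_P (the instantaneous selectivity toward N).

0.609

S_{N/P} = r_N/r_P = (k₁)/(k₂·C_M^0.5) = (k₁/k₂)·C_M^-0.5.
= (0.223) / (0.333×1.210^0.5) = 0.2230/0.3663 = 0.609.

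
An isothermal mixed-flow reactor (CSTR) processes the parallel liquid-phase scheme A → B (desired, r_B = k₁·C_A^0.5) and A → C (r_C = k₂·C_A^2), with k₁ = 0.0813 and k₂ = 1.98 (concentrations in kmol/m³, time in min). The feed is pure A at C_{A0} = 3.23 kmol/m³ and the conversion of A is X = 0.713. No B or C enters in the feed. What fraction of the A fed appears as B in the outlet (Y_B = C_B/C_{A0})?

0.0314

Exit C_A = C_{A0}(1−X) = 3.23×0.287 = 0.9270 kmol/m³.
In a CSTR the entire volume is at exit conditions, so r_B = 0.0813×0.9270^0.5 = 0.07828 and r_C = 1.98×0.9270^2 = 1.702.
Fraction of consumed A going to B: r_B/(r_B+r_C) = 0.04398.
C_B = 0.04398·C_{A0}·X = 0.04398×3.23×0.713 = 0.101 kmol/m³; Y_B = C_B/C_{A0} = 0.0314.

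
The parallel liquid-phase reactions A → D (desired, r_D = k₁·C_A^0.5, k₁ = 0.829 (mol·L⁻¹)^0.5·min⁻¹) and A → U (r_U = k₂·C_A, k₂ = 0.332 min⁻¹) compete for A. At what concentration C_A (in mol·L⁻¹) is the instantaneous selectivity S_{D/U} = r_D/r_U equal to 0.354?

49.8 mol·L⁻¹

S_{D/U} = (k₁/k₂)·C_A^-0.5 ⇒ C_A = (S·k₂/k₁)^(-2).
= (0.354×0.332/0.829)^(-2) = (0.1418)^(-2) = 49.8 mol·L⁻¹.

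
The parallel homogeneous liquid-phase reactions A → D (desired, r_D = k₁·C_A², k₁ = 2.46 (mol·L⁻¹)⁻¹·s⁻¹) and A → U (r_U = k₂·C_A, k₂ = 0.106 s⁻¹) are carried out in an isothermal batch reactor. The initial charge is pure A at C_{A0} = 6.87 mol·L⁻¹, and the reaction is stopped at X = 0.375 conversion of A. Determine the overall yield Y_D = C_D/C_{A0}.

0.372

C_A = C_{A0}(1−X) = 4.294 mol·L⁻¹.
Along a PFR/batch, dC_U/dC_A = −r_U/(r_D+r_U) = −k₂/(k₂+k₁·C_A).
Integrating from C_{A0} to C_A: C_U = (0.106/2.46)·ln[(0.106+2.46·6.87)/(0.106+2.46·4.29)] = 0.04309·ln(17.01/10.67) = 0.02009 mol·L⁻¹.
Then C_D = (C_{A0}−C_A) − C_U = 2.576 − 0.02009 = 2.556 mol·L⁻¹.
Y_D = C_D/C_{A0} = 2.556/6.87 = 0.372.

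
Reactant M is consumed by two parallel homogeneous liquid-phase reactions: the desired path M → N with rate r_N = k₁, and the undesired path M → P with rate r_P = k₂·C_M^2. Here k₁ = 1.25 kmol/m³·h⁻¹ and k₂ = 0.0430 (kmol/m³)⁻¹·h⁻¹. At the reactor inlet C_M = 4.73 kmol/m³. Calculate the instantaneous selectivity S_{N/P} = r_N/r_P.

S_{N/P} = r_N/r_P = (k₁)/(k₂·C_M^2) = (k₁/k₂)·C_M^-2.
= (1.25) / (0.0430×4.730^2) = 1.250/0.9620 = 1.30.
The undesired path is higher order in M, so low C_M (CSTR or dilute feed) favours N.

1.30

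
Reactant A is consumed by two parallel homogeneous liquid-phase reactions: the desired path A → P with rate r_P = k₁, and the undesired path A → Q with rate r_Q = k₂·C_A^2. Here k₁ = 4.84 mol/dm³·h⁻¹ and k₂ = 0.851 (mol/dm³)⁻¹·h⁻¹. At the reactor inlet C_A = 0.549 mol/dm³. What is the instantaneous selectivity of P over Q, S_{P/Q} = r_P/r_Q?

18.9

S_{P/Q} = r_P/r_Q = (k₁)/(k₂·C_A^2) = (k₁/k₂)·C_A^-2.
= (4.84) / (0.851×0.5490^2) = 4.840/0.2565 = 18.9.
The undesired path is higher order in A, so low C_A (CSTR or dilute feed) favours P.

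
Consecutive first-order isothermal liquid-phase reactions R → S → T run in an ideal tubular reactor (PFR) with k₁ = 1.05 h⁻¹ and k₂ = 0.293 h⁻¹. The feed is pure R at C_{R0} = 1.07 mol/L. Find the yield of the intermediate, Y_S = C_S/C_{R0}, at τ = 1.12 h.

Solving the coupled first-order balances gives C_S(τ) = [k₁/(k₂−k₁)]·C_{R0}·(e^(−k₁τ) − e^(−k₂τ)).
e^(−k₁τ) = e^(−1.05×1.12) = e^(−1.176) = 0.3085; e^(−k₂τ) = e^(−0.3282) = 0.7202.
C_S = 1.05×1.07/(0.293−1.05) × (0.3085−0.7202) = (-1.484)×(-0.4117) = 0.6111 mol/L.
Y_S = C_S/C_{R0} = 0.6111/1.07 = 0.571.

0.571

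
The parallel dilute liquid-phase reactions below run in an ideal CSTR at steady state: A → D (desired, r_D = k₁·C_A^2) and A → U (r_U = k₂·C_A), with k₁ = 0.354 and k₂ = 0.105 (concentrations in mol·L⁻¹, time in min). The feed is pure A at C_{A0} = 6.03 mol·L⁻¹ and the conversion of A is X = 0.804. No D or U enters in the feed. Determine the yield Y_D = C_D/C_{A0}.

Exit C_A = C_{A0}(1−X) = 6.03×0.196 = 1.182 mol·L⁻¹.
A CSTR operates uniformly at the exit composition, giving r_D = 0.4945 and r_U = 0.1241 (each k·C_A^n at C_A = 1.182).
Fraction of consumed A going to D: r_D/(r_D+r_U) = 0.7994.
C_D = 0.7994·C_{A0}·X = 0.7994×6.03×0.804 = 3.88 mol·L⁻¹; Y_D = C_D/C_{A0} = 0.643.

0.643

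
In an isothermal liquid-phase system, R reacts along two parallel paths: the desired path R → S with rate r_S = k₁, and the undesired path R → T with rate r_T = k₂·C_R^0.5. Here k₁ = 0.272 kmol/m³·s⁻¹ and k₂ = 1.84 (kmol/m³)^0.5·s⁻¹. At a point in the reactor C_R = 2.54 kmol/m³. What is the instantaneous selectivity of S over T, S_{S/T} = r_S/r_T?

0.0928

S_{S/T} = r_S/r_T = (k₁)/(k₂·C_R^0.5) = (k₁/k₂)·C_R^-0.5.
= (0.272) / (1.84×2.540^0.5) = 0.2720/2.932 = 0.0928.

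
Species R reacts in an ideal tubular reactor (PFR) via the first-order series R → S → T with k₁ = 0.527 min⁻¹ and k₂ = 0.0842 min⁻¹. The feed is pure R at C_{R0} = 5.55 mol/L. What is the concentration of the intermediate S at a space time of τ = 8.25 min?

3.21 mol/L

Solving the coupled first-order balances gives C_S(τ) = [k₁/(k₂−k₁)]·C_{R0}·(e^(−k₁τ) − e^(−k₂τ)).
e^(−k₁τ) = e^(−0.527×8.25) = e^(−4.348) = 0.01294; e^(−k₂τ) = e^(−0.6946) = 0.4992.
C_S = 0.527×5.55/(0.0842−0.527) × (0.01294−0.4992) = (-6.605)×(-0.4863) = 3.212 mol/L.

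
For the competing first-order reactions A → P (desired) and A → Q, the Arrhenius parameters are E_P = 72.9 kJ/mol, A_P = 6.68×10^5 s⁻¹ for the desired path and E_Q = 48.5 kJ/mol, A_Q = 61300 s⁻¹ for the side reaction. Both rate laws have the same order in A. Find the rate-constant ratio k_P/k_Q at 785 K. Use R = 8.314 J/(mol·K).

0.259

With equal orders, S_{P/Q} = k_P/k_Q = (A_P/A_Q)·exp[(E_Q−E_P)/(RT)].
(E_Q−E_P)/(RT) = (48.5−72.9)×10³/(8.314×785) = -24400/6526 = -3.739.
k_P/k_Q = (6.68×10^5/61300)·exp(-3.739) = 10.90 × 0.02379 = 0.259.
Since E_P > E_Q, raising the temperature improves selectivity toward P.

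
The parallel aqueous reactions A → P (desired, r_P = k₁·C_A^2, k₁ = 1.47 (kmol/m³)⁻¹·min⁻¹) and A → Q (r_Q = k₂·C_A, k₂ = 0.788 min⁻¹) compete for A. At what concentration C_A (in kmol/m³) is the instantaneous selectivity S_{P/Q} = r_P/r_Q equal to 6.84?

S_{P/Q} = (k₁/k₂)·C_A ⇒ C_A = S·k₂/k₁.
= 6.84×0.788/1.47 = 3.67 kmol/m³.

3.67 kmol/m³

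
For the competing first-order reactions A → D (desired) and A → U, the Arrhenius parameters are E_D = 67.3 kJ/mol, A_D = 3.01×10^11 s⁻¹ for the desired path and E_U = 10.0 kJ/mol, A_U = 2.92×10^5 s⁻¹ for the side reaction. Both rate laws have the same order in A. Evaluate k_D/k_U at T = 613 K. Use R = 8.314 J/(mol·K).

13.5

Since both paths have the same order in A, the concentration cancels and S_{D/U} = k_D/k_U = (A_D/A_U)·exp[(E_U−E_D)/(RT)].
(E_U−E_D)/(RT) = (10.0−67.3)×10³/(8.314×613) = -57300/5096 = -11.24.
k_D/k_U = (3.01×10^11/2.92×10^5)·exp(-11.24) = 1.031×10^6 × 1.310×10^-5 = 13.5.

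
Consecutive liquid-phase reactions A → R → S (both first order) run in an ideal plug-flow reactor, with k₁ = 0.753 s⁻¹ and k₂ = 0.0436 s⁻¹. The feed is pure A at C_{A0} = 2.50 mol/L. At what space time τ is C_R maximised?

4.02 s

The intermediate peaks when r₁ = r₂, i.e. k₁e^(−k₁τ) = k₂e^(−k₂τ), giving τ_opt = ln(k₂/k₁)/(k₂−k₁).
= ln(0.0436/0.753)/(0.0436−0.753) = ln(0.05790)/-0.7094 = -2.849/-0.7094 = 4.02 s.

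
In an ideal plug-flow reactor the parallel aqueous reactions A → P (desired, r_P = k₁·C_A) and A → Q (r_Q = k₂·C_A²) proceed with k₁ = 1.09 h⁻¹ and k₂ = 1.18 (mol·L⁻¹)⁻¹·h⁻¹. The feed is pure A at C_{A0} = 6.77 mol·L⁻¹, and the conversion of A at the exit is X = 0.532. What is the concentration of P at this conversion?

0.583 mol·L⁻¹

C_A = C_{A0}(1−X) = 3.168 mol·L⁻¹.
Along a PFR/batch, dC_P/dC_A = −r_P/(r_P+r_Q) = −k₁/(k₁+k₂·C_A).
Integrating from C_{A0} to C_A: C_P = (1.09/1.18)·ln[(1.09+1.18·6.77)/(1.09+1.18·3.17)] = 0.9237·ln(9.079/4.829) = 0.5832 mol·L⁻¹.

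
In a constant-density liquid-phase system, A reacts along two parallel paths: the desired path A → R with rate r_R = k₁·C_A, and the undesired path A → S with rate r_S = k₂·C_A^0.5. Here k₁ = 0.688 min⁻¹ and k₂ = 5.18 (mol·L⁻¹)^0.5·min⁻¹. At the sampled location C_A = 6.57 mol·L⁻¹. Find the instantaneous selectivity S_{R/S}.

0.340

S_{R/S} = r_R/r_S = (k₁·C_A)/(k₂·C_A^0.5) = (k₁/k₂)·C_A^0.5.
= (0.688×6.570) / (5.18×6.570^0.5) = 4.520/13.28 = 0.340.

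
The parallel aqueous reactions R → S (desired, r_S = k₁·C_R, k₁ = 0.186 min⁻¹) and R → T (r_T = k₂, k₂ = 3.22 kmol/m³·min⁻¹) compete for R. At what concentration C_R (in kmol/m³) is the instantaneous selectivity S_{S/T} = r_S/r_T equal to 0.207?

S_{S/T} = (k₁/k₂)·C_R ⇒ C_R = S·k₂/k₁.
= 0.207×3.22/0.186 = 3.58 kmol/m³.

3.58 kmol/m³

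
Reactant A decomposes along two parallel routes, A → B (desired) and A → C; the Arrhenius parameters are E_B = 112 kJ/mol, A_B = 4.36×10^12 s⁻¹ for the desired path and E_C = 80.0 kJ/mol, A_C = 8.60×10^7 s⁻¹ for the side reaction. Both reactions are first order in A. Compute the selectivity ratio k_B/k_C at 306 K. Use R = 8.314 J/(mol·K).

k_B/k_C = (A_B/A_C)·exp[−(E_B−E_C)/(RT)] = (A_B/A_C)·exp[(E_C−E_B)/(RT)].
(E_C−E_B)/(RT) = (80.0−112)×10³/(8.314×306) = -32000/2544 = -12.58.
k_B/k_C = (4.36×10^12/8.60×10^7)·exp(-12.58) = 50698 × 3.446×10^-6 = 0.175.
Since E_B > E_C, raising the temperature improves selectivity toward B.

0.175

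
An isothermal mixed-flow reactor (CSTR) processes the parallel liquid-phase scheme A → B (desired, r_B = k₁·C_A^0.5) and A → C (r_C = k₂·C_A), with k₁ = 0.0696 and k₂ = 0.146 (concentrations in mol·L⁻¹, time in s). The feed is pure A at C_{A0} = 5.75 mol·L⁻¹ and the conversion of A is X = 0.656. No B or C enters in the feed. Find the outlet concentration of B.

0.955 mol·L⁻¹

Exit C_A = C_{A0}(1−X) = 5.75×0.344 = 1.978 mol·L⁻¹.
A CSTR operates uniformly at the exit composition, giving r_B = 0.09789 and r_C = 0.2888 (each k·C_A^n at C_A = 1.978).
Fraction of consumed A going to B: r_B/(r_B+r_C) = 0.2531.
C_B = 0.2531·C_{A0}·X = 0.2531×5.75×0.656 = 0.955 mol·L⁻¹.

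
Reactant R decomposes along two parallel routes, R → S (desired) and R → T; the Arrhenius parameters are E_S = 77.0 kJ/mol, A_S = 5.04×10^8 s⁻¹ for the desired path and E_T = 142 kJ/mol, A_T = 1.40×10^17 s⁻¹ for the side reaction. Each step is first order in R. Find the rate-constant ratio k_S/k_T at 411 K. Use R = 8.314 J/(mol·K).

Since both paths have the same order in R, the concentration cancels and S_{S/T} = k_S/k_T = (A_S/A_T)·exp[(E_T−E_S)/(RT)].
(E_T−E_S)/(RT) = (142−77.0)×10³/(8.314×411) = 65000/3417 = 19.02.
k_S/k_T = (5.04×10^8/1.40×10^17)·exp(19.02) = 3.600×10^-9 × 1.825×10^8 = 0.657.

0.657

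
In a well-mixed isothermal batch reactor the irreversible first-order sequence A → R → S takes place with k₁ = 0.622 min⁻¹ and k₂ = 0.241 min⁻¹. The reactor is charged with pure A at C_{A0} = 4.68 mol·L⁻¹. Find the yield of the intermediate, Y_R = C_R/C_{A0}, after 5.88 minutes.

For first-order series with pure A initially, C_R(t) = k₁C_{A0}/(k₂−k₁)·(e^(−k₁t) − e^(−k₂t)).
e^(−k₁t) = e^(−0.622×5.88) = e^(−3.657) = 0.02580; e^(−k₂t) = e^(−1.417) = 0.2424.
C_R = 0.622×4.68/(0.241−0.622) × (0.02580−0.2424) = (-7.640)×(-0.2166) = 1.655 mol·L⁻¹.
Y_R = C_R/C_{A0} = 1.655/4.68 = 0.354.

0.354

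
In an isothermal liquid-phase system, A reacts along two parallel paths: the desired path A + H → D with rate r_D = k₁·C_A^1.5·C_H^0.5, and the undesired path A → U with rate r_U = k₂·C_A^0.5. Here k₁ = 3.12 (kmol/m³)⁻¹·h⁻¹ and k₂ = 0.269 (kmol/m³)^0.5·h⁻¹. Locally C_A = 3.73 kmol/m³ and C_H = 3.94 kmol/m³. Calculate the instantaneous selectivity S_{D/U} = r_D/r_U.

85.9

S_{D/U} = r_D/r_U = (k₁·C_A^1.5·C_H^0.5)/(k₂·C_A^0.5) = (k₁/k₂)·C_A·C_H^0.5.
= (3.12×3.730^1.5×3.940^0.5) / (0.269×3.730^0.5) = 44.61/0.5195 = 85.9.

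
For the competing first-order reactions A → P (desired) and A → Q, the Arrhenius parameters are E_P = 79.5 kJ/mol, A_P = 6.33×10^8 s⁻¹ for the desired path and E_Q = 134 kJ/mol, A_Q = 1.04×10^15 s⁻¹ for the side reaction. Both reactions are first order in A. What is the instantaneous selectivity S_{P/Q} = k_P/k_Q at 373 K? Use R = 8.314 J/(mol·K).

26.1

With equal orders, S_{P/Q} = k_P/k_Q = (A_P/A_Q)·exp[(E_Q−E_P)/(RT)].
(E_Q−E_P)/(RT) = (134−79.5)×10³/(8.314×373) = 54500/3101 = 17.57.
k_P/k_Q = (6.33×10^8/1.04×10^15)·exp(17.57) = 6.087×10^-7 × 4.290×10^7 = 26.1.
Since E_P < E_Q, lowering the temperature improves selectivity toward P.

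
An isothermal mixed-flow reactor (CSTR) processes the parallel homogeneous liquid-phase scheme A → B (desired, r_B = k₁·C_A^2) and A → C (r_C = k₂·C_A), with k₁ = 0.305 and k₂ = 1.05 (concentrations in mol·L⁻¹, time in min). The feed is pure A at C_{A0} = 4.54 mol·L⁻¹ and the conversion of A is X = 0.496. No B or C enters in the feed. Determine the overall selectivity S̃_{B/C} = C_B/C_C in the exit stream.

0.665

Exit C_A = C_{A0}(1−X) = 4.54×0.504 = 2.288 mol·L⁻¹.
A CSTR operates uniformly at the exit composition, giving r_B = 1.597 and r_C = 2.403 (each k·C_A^n at C_A = 2.288).
Overall selectivity = C_B/C_C = r_Bτ/(r_Cτ) = r_B/r_C = 0.665.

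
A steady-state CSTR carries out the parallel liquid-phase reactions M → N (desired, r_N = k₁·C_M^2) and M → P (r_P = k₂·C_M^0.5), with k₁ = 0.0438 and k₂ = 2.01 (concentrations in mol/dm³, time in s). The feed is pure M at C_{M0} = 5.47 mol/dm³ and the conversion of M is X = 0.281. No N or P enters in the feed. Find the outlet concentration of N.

0.223 mol/dm³

Exit C_M = C_{M0}(1−X) = 5.47×0.719 = 3.933 mol/dm³.
A CSTR operates uniformly at the exit composition, giving r_N = 0.6775 and r_P = 3.986 (each k·C_M^n at C_M = 3.933).
Fraction of consumed M going to N: r_N/(r_N+r_P) = 0.1453.
C_N = 0.1453·C_{M0}·X = 0.1453×5.47×0.281 = 0.223 mol/dm³.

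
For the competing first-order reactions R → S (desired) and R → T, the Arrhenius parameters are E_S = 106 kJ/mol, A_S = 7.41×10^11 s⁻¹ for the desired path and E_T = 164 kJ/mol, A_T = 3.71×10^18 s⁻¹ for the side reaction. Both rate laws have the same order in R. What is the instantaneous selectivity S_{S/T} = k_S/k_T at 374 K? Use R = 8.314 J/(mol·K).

25.2

k_S/k_T = (A_S/A_T)·exp[−(E_S−E_T)/(RT)] = (A_S/A_T)·exp[(E_T−E_S)/(RT)].
(E_T−E_S)/(RT) = (164−106)×10³/(8.314×374) = 58000/3109 = 18.65.
k_S/k_T = (7.41×10^11/3.71×10^18)·exp(18.65) = 1.997×10^-7 × 1.261×10^8 = 25.2.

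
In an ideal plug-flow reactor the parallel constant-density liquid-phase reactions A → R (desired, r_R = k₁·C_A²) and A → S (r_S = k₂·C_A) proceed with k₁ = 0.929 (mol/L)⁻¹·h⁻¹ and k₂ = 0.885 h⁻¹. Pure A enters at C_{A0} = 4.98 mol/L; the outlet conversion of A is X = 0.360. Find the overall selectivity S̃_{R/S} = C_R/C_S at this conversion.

4.23

C_A = C_{A0}(1−X) = 3.187 mol/L.
Along a PFR/batch, dC_S/dC_A = −r_S/(r_R+r_S) = −k₂/(k₂+k₁·C_A).
Integrating from C_{A0} to C_A: C_S = (0.885/0.929)·ln[(0.885+0.929·4.98)/(0.885+0.929·3.19)] = 0.9526·ln(5.511/3.846) = 0.3428 mol/L.
Then C_R = (C_{A0}−C_A) − C_S = 1.793 − 0.3428 = 1.450 mol/L.
S̃_{R/S} = C_R/C_S = 1.450/0.3428 = 4.23.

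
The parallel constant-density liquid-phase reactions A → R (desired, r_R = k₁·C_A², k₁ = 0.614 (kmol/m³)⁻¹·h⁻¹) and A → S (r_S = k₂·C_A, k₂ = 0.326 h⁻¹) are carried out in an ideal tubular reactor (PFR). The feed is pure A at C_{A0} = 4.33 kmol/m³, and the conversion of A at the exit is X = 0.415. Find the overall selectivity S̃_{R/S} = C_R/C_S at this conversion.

C_A = C_{A0}(1−X) = 2.533 kmol/m³.
Along a PFR/batch, dC_S/dC_A = −r_S/(r_R+r_S) = −k₂/(k₂+k₁·C_A).
Integrating from C_{A0} to C_A: C_S = (0.326/0.614)·ln[(0.326+0.614·4.33)/(0.326+0.614·2.53)] = 0.5309·ln(2.985/1.881) = 0.2450 kmol/m³.
Then C_R = (C_{A0}−C_A) − C_S = 1.797 − 0.2450 = 1.552 kmol/m³.
S̃_{R/S} = C_R/C_S = 1.552/0.2450 = 6.33.

6.33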